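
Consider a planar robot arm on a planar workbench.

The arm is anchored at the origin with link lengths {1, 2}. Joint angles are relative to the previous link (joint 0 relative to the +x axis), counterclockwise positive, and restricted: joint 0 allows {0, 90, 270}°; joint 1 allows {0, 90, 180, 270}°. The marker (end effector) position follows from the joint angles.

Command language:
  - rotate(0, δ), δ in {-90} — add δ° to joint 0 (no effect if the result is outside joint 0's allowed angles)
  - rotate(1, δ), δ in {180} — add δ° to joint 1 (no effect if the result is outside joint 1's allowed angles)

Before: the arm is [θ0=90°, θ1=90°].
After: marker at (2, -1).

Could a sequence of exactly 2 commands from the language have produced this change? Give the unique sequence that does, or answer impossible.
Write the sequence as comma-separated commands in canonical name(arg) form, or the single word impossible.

t0: [θ0=90°, θ1=90°]
1. rotate(0, -90) → [θ0=0°, θ1=90°]
2. rotate(0, -90) → [θ0=270°, θ1=90°]
uniquely the one of 4 2-step routes that fits.

rotate(0, -90), rotate(0, -90)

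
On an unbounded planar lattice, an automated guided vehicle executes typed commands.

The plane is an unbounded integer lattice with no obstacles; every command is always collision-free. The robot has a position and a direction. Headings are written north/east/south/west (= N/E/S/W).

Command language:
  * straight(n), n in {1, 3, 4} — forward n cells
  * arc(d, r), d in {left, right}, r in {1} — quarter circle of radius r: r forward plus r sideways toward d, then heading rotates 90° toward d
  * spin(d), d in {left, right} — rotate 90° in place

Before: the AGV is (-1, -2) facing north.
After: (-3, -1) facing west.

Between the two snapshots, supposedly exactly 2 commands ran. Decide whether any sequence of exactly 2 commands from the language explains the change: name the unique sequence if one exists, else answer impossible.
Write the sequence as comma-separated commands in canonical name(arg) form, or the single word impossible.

key: running straight(1) before arc(left, 1) would end elsewhere — order is forced
initial: (-1, -2) facing north
t=1 arc(left, 1) ⇒ (-2, -1) facing west
t=2 straight(1) ⇒ (-3, -1) facing west
no rival 2-sequence matches.

arc(left, 1), straight(1)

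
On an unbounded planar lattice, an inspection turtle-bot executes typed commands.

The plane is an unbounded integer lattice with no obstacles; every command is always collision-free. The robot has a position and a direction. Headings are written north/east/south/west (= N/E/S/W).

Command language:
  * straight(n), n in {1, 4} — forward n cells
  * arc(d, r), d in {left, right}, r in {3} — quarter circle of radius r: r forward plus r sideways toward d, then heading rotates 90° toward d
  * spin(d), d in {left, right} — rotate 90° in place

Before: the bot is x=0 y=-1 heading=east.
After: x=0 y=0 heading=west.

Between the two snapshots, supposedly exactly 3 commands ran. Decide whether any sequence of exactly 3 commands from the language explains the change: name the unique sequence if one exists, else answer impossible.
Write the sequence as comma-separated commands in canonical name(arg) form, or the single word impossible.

key: position moved to (0,0) AND the heading swung to W — translation plus rotation needed
start: x=0 y=-1 heading=east
[1] after spin(left): x=0 y=-1 heading=north
[2] after straight(1): x=0 y=0 heading=north
[3] after spin(left): x=0 y=0 heading=west
uniquely the one of 216 3-step routes that fits.

spin(left), straight(1), spin(left)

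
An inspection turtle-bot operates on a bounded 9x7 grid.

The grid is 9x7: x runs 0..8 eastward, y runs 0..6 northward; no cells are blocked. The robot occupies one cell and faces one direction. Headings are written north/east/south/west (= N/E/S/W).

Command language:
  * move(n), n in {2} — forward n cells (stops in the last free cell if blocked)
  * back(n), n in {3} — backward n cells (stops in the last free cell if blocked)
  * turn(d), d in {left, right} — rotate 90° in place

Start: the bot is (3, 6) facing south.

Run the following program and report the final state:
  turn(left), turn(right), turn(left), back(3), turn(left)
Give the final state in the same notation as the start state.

(0, 6) facing north

from: (3, 6) facing south
[1] after turn(left): (3, 6) facing east
[2] after turn(right): (3, 6) facing south
[3] after turn(left): (3, 6) facing east
[4] after back(3): (0, 6) facing east
[5] after turn(left): (0, 6) facing north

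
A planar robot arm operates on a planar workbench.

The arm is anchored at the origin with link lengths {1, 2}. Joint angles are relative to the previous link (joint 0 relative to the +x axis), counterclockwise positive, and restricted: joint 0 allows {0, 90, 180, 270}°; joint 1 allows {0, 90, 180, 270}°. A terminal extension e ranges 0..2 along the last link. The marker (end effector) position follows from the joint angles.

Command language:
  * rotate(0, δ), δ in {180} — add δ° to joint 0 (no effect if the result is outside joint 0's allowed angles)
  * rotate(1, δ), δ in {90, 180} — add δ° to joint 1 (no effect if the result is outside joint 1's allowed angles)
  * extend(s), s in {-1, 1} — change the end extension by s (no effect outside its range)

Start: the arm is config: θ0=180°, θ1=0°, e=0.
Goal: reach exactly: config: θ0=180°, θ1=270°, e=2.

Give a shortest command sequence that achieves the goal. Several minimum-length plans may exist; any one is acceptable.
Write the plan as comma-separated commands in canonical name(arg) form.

rotate(1, 90), rotate(1, 180), extend(1), extend(1)

t0: config: θ0=180°, θ1=0°, e=0
[1] after rotate(1, 90): config: θ0=180°, θ1=90°, e=0
[2] after rotate(1, 180): config: θ0=180°, θ1=270°, e=0
[3] after extend(1): config: θ0=180°, θ1=270°, e=1
[4] after extend(1): config: θ0=180°, θ1=270°, e=2
no 3-step plan works, so 4 is optimal.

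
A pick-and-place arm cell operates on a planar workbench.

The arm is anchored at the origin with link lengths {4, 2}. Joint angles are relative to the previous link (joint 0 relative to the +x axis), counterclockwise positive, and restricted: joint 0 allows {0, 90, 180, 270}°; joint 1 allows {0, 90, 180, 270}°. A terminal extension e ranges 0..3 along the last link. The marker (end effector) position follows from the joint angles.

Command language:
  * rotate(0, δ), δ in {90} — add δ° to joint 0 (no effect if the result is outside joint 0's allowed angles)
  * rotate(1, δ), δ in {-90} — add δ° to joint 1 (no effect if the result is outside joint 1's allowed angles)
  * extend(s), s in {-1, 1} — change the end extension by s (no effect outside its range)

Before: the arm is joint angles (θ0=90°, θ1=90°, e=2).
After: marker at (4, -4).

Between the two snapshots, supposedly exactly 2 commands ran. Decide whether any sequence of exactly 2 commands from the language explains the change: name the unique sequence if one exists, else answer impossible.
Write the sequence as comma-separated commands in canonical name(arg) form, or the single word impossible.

initial: joint angles (θ0=90°, θ1=90°, e=2)
[1] after rotate(0, 90): joint angles (θ0=180°, θ1=90°, e=2)
[2] after rotate(0, 90): joint angles (θ0=270°, θ1=90°, e=2)
all 16 alternatives checked — unique.

rotate(0, 90), rotate(0, 90)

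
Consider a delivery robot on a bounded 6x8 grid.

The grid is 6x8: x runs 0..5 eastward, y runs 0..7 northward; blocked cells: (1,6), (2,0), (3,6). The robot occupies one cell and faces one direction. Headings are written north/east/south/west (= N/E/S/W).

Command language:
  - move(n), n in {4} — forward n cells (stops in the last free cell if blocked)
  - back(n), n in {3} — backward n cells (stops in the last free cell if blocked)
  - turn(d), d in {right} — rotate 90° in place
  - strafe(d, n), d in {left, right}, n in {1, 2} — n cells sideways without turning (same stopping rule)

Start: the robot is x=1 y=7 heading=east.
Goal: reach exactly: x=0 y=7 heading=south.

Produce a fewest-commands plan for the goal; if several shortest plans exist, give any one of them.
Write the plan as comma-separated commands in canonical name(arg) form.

turn(right), strafe(right, 2)

from: x=1 y=7 heading=east
step 1 (turn(right)): x=1 y=7 heading=south
step 2 (strafe(right, 2)): x=0 y=7 heading=south
nothing shorter than 2 reaches the goal.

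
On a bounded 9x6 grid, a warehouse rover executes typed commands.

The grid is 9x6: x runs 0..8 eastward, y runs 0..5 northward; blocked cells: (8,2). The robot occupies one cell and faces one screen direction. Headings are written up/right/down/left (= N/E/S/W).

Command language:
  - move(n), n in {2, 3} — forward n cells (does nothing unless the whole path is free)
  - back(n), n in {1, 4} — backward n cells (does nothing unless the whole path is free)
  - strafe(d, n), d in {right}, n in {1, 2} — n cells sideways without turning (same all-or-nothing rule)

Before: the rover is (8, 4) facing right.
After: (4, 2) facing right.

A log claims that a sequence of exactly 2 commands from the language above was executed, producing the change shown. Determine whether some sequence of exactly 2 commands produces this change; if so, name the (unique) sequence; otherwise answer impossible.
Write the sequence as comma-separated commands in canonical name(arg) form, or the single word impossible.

key: order matters: swapping back(4) and strafe(right, 2) lands elsewhere
t0: (8, 4) facing right
step 1 (back(4)): (4, 4) facing right
step 2 (strafe(right, 2)): (4, 2) facing right
no other 2-command option fits: unique.

back(4), strafe(right, 2)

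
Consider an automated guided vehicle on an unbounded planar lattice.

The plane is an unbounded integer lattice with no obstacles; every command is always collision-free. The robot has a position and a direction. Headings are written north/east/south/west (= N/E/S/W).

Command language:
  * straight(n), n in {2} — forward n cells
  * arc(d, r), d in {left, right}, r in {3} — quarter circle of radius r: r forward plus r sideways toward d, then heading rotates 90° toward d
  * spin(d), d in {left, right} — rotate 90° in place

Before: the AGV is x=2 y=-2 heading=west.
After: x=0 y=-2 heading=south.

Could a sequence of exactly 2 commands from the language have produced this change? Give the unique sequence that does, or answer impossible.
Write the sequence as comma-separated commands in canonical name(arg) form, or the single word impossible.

straight(2), spin(left)

key: cell and facing (now S) both changed — the 2 commands mix motion and turning
start: x=2 y=-2 heading=west
1. straight(2) → x=0 y=-2 heading=west
2. spin(left) → x=0 y=-2 heading=south
no other 2-command option fits: unique.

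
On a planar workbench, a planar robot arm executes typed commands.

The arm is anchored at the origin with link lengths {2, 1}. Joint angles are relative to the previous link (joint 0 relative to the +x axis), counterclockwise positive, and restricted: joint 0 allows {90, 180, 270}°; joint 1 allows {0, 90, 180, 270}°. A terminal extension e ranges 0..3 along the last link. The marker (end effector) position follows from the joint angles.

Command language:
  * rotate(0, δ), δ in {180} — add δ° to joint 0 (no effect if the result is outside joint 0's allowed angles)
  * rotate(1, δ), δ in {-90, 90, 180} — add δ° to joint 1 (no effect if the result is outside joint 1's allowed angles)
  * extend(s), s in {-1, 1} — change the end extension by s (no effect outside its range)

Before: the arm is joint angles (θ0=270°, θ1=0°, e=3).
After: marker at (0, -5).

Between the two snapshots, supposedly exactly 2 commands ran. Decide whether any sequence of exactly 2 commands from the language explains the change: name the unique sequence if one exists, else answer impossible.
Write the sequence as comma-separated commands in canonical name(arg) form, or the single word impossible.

extend(1), extend(-1)

key: order matters: swapping extend(1) and extend(-1) lands elsewhere
t0: joint angles (θ0=270°, θ1=0°, e=3)
step 1 (extend(1)): joint angles (θ0=270°, θ1=0°, e=3)
step 2 (extend(-1)): joint angles (θ0=270°, θ1=0°, e=2)
no other 2-command option fits: unique.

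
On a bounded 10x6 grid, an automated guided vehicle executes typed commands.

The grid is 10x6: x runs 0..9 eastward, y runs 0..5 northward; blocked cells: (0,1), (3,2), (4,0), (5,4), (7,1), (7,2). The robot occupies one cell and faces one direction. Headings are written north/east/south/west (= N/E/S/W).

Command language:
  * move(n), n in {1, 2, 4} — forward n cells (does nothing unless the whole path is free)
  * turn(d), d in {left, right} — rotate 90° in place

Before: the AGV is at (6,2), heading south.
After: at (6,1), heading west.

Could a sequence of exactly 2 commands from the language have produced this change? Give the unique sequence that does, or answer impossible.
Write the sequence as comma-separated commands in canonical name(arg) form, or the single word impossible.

move(1), turn(right)

key: cell and facing (now W) both changed — the 2 commands mix motion and turning
start: at (6,2), heading south
[1] after move(1): at (6,1), heading south
[2] after turn(right): at (6,1), heading west
no rival 2-sequence matches.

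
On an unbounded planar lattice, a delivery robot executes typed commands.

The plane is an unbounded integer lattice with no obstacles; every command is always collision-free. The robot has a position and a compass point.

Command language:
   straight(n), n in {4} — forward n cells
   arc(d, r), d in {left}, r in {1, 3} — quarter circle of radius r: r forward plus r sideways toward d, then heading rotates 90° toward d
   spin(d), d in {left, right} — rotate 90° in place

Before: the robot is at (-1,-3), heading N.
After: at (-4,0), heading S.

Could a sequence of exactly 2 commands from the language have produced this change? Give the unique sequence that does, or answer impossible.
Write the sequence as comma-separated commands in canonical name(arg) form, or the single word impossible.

key: cell and facing (now S) both changed — the 2 commands mix motion and turning
start: at (-1,-3), heading N
t=1 arc(left, 3) ⇒ at (-4,0), heading W
t=2 spin(left) ⇒ at (-4,0), heading S
uniquely the one of 25 2-step routes that fits.

arc(left, 3), spin(left)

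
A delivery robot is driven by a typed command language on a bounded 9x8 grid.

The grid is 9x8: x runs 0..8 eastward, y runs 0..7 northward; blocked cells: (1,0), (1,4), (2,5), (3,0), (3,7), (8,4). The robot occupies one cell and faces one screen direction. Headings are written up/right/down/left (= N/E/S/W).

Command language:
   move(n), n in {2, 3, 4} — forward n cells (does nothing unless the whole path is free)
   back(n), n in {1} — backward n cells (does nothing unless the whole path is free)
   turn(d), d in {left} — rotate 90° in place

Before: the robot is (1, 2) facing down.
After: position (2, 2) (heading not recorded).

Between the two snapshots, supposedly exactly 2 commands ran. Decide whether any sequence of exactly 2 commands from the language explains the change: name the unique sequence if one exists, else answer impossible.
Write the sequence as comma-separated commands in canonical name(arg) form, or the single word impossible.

checked all 2-command options: none fits.

impossible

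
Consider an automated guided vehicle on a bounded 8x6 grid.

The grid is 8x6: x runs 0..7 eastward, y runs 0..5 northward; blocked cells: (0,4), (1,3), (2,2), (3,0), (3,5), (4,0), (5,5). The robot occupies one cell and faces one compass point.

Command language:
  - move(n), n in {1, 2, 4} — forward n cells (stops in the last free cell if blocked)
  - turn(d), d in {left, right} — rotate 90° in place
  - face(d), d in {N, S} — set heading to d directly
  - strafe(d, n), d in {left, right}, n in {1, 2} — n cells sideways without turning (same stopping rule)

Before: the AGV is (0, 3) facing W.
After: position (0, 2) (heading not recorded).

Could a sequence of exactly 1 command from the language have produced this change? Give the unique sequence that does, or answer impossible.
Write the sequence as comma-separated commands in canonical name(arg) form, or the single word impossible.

strafe(left, 1)

initial: (0, 3) facing W
1. strafe(left, 1) → (0, 2) facing W
all 11 alternatives checked — unique.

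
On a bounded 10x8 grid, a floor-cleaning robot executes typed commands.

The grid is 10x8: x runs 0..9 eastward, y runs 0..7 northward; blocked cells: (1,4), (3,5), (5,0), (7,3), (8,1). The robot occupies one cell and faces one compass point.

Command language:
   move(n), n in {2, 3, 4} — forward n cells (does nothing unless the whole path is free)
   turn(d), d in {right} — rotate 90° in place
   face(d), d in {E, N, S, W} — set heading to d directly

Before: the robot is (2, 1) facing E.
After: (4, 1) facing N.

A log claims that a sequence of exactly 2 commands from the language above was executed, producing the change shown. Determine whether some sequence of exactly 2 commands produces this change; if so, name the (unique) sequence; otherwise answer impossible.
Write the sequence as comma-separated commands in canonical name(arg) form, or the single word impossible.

move(2), face(N)

key: order matters: swapping move(2) and face(N) lands elsewhere
begin: (2, 1) facing E
step 1 (move(2)): (4, 1) facing E
step 2 (face(N)): (4, 1) facing N
no other 2-command option fits: unique.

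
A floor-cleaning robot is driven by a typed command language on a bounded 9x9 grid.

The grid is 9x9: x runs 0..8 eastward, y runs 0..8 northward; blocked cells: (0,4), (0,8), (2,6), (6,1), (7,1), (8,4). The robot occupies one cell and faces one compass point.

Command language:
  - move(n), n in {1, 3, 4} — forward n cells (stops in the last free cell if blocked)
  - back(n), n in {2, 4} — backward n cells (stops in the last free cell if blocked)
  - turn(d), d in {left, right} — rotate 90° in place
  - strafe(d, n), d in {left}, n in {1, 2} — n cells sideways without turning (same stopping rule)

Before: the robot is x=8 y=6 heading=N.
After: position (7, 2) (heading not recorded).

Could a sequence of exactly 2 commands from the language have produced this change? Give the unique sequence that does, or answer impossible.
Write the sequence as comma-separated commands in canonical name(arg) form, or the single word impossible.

strafe(left, 1), back(4)

key: order matters: swapping strafe(left, 1) and back(4) lands elsewhere
initial: x=8 y=6 heading=N
1. strafe(left, 1) → x=7 y=6 heading=N
2. back(4) → x=7 y=2 heading=N
uniquely the one of 81 2-step routes that fits.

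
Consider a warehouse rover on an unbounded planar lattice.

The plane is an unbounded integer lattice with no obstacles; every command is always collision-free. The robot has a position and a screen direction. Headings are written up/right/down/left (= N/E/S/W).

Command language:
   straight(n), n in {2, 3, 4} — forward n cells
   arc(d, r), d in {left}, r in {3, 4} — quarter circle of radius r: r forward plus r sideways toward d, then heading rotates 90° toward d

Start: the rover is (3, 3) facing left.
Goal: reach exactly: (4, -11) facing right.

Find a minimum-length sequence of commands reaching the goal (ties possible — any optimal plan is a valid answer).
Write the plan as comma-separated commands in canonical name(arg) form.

t0: (3, 3) facing left
step 1 (arc(left, 3)): (0, 0) facing down
step 2 (straight(4)): (0, -4) facing down
step 3 (straight(3)): (0, -7) facing down
step 4 (arc(left, 4)): (4, -11) facing right
minimal: 4 command(s), checked below 4.

arc(left, 3), straight(4), straight(3), arc(left, 4)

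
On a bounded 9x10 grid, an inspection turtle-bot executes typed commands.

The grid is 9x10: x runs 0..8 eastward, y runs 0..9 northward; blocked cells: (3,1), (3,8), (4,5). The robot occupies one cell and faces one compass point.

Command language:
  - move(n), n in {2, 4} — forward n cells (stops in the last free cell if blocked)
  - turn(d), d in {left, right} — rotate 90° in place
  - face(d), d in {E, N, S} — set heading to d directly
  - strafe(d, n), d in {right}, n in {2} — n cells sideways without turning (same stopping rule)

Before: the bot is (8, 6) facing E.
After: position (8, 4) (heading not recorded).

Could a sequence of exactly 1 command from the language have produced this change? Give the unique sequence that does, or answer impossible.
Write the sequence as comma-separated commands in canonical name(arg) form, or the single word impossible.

strafe(right, 2)

start: (8, 6) facing E
[1] after strafe(right, 2): (8, 4) facing E
no rival 1-sequence matches.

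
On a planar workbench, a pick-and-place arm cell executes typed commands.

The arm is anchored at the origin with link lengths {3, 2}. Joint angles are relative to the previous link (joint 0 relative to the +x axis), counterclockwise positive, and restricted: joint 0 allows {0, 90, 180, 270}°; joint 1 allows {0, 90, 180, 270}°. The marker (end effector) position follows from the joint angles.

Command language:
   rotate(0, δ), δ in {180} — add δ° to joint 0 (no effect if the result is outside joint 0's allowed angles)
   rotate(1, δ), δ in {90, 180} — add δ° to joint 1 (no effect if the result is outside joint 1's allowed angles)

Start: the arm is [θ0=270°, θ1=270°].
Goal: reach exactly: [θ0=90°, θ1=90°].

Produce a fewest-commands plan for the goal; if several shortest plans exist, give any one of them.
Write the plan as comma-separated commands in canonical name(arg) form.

rotate(0, 180), rotate(1, 180)

start: [θ0=270°, θ1=270°]
[1] after rotate(0, 180): [θ0=90°, θ1=270°]
[2] after rotate(1, 180): [θ0=90°, θ1=90°]
no 1-step plan works, so 2 is optimal.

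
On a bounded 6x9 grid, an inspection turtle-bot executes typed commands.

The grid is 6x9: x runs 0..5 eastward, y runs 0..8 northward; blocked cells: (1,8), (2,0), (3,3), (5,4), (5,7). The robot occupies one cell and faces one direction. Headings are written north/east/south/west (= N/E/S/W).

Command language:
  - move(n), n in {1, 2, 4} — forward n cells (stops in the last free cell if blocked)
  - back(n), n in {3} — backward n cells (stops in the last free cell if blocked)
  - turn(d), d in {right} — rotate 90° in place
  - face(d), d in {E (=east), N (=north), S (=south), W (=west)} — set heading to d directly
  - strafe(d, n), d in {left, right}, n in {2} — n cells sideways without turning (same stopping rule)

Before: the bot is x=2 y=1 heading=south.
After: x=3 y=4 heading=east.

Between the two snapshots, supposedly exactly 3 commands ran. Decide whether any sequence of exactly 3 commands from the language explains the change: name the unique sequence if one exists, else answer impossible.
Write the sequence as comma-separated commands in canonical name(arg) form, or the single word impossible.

back(3), face(E), move(1)

key: cell and facing (now E) both changed — the 3 commands mix motion and turning
begin: x=2 y=1 heading=south
1. back(3) → x=2 y=4 heading=south
2. face(E) → x=2 y=4 heading=east
3. move(1) → x=3 y=4 heading=east
uniquely the one of 1331 3-step routes that fits.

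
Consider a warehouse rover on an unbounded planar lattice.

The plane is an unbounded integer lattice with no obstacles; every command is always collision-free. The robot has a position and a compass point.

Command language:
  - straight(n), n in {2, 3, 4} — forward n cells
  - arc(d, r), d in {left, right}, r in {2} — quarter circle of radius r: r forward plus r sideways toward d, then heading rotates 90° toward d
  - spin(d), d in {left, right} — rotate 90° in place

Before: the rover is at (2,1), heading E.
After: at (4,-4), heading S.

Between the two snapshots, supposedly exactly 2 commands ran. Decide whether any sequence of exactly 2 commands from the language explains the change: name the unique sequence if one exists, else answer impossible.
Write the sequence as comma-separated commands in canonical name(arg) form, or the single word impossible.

key: position moved to (4,-4) AND the heading swung to S — translation plus rotation needed
begin: at (2,1), heading E
t=1 arc(right, 2) ⇒ at (4,-1), heading S
t=2 straight(3) ⇒ at (4,-4), heading S
no rival 2-sequence matches.

arc(right, 2), straight(3)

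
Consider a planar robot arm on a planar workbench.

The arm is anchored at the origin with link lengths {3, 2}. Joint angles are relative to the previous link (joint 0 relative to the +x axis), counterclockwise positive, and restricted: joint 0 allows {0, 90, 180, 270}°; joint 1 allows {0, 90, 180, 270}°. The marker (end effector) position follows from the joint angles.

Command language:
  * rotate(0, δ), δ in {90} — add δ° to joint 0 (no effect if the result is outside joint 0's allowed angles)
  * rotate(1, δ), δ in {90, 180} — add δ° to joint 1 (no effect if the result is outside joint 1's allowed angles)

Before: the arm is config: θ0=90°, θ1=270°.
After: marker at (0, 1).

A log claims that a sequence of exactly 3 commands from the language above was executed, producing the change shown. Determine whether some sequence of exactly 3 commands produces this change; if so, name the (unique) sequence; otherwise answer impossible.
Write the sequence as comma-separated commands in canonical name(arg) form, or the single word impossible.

rotate(1, 90), rotate(1, 90), rotate(1, 90)

from: config: θ0=90°, θ1=270°
t=1 rotate(1, 90) ⇒ config: θ0=90°, θ1=0°
t=2 rotate(1, 90) ⇒ config: θ0=90°, θ1=90°
t=3 rotate(1, 90) ⇒ config: θ0=90°, θ1=180°
uniquely the one of 27 3-step routes that fits.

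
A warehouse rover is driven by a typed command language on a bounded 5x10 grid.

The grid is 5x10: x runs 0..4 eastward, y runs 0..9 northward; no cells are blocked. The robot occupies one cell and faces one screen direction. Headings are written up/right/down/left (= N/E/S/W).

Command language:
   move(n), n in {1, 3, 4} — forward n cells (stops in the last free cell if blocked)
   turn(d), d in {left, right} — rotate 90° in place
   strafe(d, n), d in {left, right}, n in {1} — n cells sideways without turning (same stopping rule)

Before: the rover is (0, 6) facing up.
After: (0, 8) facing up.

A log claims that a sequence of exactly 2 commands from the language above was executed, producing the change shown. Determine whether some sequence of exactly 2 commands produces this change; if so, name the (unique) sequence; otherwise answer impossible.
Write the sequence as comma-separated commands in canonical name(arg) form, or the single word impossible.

key: heading stays N — no command in the sequence turns
start: (0, 6) facing up
step 1 (move(1)): (0, 7) facing up
step 2 (move(1)): (0, 8) facing up
no other 2-command option fits: unique.

move(1), move(1)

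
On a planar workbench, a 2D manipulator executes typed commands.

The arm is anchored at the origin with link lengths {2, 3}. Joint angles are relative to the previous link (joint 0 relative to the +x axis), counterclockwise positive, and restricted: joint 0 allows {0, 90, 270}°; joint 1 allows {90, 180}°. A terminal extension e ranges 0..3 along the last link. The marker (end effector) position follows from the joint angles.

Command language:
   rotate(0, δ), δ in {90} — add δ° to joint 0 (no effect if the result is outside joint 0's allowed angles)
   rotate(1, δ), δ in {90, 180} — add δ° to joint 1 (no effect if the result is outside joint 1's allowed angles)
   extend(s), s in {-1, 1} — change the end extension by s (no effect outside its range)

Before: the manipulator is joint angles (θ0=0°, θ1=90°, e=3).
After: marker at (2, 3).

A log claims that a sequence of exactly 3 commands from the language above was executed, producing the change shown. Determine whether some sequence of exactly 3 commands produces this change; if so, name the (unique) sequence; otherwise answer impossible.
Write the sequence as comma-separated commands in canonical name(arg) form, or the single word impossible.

extend(-1), extend(-1), extend(-1)

begin: joint angles (θ0=0°, θ1=90°, e=3)
step 1 (extend(-1)): joint angles (θ0=0°, θ1=90°, e=2)
step 2 (extend(-1)): joint angles (θ0=0°, θ1=90°, e=1)
step 3 (extend(-1)): joint angles (θ0=0°, θ1=90°, e=0)
no other 3-command option fits: unique.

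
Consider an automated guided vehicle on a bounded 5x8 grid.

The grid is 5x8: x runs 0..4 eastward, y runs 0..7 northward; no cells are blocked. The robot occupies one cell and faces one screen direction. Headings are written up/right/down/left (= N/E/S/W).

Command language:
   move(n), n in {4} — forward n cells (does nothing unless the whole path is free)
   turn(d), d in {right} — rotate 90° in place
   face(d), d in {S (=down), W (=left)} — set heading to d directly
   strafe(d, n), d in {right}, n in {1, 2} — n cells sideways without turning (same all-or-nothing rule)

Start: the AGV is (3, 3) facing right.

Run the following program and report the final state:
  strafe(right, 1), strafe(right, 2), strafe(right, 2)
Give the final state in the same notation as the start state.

(3, 0) facing right

initial: (3, 3) facing right
[1] after strafe(right, 1): (3, 2) facing right
[2] after strafe(right, 2): (3, 0) facing right
[3] after strafe(right, 2): (3, 0) facing right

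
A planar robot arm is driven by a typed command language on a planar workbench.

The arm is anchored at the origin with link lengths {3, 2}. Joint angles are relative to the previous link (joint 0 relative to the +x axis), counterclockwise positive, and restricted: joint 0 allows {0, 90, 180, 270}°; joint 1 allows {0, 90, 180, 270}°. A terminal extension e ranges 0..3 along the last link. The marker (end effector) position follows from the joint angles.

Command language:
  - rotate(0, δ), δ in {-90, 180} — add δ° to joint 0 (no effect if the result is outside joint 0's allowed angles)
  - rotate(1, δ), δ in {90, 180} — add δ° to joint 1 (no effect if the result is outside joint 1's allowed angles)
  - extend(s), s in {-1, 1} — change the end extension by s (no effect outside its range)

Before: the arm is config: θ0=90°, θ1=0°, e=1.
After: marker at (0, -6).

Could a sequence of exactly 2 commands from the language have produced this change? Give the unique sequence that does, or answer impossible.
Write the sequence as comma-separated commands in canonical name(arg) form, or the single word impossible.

rotate(0, -90), rotate(0, -90)

from: config: θ0=90°, θ1=0°, e=1
[1] after rotate(0, -90): config: θ0=0°, θ1=0°, e=1
[2] after rotate(0, -90): config: θ0=270°, θ1=0°, e=1
no rival 2-sequence matches.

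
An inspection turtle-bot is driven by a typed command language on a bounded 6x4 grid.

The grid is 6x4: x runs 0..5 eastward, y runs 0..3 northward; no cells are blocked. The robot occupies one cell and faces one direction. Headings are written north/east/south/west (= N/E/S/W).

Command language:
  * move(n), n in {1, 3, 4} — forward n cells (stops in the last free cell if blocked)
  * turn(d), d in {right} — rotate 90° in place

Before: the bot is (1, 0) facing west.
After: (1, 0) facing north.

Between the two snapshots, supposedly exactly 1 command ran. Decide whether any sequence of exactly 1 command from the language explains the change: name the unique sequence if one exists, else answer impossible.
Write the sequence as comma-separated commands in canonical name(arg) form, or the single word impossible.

key: parked at (1,0) the whole time — nothing moves the robot
initial: (1, 0) facing west
step 1 (turn(right)): (1, 0) facing north
uniquely the one of 4 1-step routes that fits.

turn(right)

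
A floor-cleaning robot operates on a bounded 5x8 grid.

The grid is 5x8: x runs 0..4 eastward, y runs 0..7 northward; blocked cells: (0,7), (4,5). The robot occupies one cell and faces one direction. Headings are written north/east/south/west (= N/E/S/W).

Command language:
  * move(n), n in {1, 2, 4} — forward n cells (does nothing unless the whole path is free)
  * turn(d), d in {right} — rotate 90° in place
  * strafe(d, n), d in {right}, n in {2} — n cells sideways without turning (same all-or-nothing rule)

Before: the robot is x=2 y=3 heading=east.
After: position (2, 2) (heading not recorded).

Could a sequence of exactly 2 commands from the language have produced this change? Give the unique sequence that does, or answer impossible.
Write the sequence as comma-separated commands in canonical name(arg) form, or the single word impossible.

turn(right), move(1)

key: order matters: swapping turn(right) and move(1) lands elsewhere
begin: x=2 y=3 heading=east
t=1 turn(right) ⇒ x=2 y=3 heading=south
t=2 move(1) ⇒ x=2 y=2 heading=south
uniquely the one of 25 2-step routes that fits.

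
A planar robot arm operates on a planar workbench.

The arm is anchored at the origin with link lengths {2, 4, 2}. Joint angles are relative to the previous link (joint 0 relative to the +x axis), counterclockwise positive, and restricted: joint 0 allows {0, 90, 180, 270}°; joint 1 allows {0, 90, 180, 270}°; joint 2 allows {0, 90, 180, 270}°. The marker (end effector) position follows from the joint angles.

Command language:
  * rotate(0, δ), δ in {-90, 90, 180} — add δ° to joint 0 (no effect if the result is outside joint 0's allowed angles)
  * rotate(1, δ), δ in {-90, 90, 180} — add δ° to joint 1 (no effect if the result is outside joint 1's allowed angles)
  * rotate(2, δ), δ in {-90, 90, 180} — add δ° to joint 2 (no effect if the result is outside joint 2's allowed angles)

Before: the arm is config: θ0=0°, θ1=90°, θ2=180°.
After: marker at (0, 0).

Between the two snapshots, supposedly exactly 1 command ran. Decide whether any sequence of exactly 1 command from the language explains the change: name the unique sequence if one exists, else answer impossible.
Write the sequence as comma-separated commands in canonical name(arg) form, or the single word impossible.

rotate(1, 90)

from: config: θ0=0°, θ1=90°, θ2=180°
step 1 (rotate(1, 90)): config: θ0=0°, θ1=180°, θ2=180°
no other 1-command option fits: unique.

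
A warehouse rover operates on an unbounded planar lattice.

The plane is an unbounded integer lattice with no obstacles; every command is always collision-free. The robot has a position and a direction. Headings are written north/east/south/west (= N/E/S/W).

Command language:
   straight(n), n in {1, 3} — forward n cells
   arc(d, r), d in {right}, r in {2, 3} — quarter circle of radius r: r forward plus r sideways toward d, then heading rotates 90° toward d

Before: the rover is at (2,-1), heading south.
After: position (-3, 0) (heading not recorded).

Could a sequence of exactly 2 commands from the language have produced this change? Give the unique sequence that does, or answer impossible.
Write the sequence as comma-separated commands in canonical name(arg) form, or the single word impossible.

key: order matters: swapping arc(right, 2) and arc(right, 3) lands elsewhere
t0: at (2,-1), heading south
t=1 arc(right, 2) ⇒ at (0,-3), heading west
t=2 arc(right, 3) ⇒ at (-3,0), heading north
no other 2-command option fits: unique.

arc(right, 2), arc(right, 3)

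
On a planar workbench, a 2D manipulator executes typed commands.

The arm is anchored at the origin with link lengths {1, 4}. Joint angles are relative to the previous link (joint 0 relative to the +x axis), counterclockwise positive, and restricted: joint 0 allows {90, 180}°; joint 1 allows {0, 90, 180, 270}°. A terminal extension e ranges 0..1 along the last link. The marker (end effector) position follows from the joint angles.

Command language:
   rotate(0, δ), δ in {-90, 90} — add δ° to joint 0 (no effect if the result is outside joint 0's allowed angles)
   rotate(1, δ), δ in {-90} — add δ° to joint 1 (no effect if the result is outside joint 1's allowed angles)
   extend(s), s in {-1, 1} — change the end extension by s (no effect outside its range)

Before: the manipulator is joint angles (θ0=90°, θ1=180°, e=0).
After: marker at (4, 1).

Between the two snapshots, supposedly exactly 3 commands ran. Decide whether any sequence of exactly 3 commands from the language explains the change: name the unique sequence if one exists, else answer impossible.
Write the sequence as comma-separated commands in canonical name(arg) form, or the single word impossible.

rotate(1, -90), rotate(1, -90), rotate(1, -90)

from: joint angles (θ0=90°, θ1=180°, e=0)
step 1 (rotate(1, -90)): joint angles (θ0=90°, θ1=90°, e=0)
step 2 (rotate(1, -90)): joint angles (θ0=90°, θ1=0°, e=0)
step 3 (rotate(1, -90)): joint angles (θ0=90°, θ1=270°, e=0)
no rival 3-sequence matches.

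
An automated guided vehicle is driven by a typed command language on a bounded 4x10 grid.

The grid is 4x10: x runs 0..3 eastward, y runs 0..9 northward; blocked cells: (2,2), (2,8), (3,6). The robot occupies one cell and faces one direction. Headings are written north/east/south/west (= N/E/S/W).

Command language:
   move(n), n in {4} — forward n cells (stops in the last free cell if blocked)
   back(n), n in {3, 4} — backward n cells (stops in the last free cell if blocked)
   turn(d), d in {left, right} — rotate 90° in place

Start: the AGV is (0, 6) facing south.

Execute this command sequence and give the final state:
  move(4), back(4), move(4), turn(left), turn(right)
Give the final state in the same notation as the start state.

from: (0, 6) facing south
step 1 (move(4)): (0, 2) facing south
step 2 (back(4)): (0, 6) facing south
step 3 (move(4)): (0, 2) facing south
step 4 (turn(left)): (0, 2) facing east
step 5 (turn(right)): (0, 2) facing south

(0, 2) facing south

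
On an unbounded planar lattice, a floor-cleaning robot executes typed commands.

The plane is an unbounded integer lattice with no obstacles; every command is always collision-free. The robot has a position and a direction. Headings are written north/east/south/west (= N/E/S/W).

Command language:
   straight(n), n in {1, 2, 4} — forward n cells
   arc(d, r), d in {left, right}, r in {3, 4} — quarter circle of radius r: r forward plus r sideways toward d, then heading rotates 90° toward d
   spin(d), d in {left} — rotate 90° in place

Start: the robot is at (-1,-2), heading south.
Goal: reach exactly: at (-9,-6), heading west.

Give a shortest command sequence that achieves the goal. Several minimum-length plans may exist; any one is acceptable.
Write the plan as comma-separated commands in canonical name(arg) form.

arc(right, 4), straight(4)

from: at (-1,-2), heading south
1. arc(right, 4) → at (-5,-6), heading west
2. straight(4) → at (-9,-6), heading west
nothing shorter than 2 reaches the goal.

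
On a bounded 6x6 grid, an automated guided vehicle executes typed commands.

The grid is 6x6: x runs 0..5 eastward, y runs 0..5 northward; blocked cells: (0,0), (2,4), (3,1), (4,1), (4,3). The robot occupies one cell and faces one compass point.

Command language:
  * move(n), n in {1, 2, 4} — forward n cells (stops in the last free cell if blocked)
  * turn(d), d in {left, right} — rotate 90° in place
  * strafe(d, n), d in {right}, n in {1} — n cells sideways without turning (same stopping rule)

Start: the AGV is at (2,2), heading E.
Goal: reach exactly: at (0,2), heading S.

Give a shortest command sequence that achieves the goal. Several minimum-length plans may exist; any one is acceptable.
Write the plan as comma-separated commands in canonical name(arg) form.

turn(right), strafe(right, 1), strafe(right, 1)

from: at (2,2), heading E
1. turn(right) → at (2,2), heading S
2. strafe(right, 1) → at (1,2), heading S
3. strafe(right, 1) → at (0,2), heading S
no 2-step plan works, so 3 is optimal.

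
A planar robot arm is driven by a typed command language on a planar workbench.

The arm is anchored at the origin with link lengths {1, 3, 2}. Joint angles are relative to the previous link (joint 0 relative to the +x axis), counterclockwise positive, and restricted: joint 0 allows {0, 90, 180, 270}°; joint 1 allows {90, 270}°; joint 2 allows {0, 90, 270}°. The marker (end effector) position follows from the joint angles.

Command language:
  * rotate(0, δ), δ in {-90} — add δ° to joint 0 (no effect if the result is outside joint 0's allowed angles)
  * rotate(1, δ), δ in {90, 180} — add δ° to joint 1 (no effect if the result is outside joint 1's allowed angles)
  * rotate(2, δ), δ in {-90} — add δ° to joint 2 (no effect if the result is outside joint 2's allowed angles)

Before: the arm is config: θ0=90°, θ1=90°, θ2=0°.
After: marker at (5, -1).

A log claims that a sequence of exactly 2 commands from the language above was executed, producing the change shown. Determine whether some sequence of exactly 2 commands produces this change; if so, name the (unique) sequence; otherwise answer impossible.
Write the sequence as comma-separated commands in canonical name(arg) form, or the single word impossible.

t0: config: θ0=90°, θ1=90°, θ2=0°
t=1 rotate(0, -90) ⇒ config: θ0=0°, θ1=90°, θ2=0°
t=2 rotate(0, -90) ⇒ config: θ0=270°, θ1=90°, θ2=0°
no other 2-command option fits: unique.

rotate(0, -90), rotate(0, -90)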